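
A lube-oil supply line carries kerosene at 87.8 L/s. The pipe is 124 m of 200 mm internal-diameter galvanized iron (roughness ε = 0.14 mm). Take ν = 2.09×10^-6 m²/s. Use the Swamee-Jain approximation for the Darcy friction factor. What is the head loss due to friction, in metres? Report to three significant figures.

V = 4Q/(πD²) = 4·0.0878/(π·0.200²) = 2.795 m/s
Re = VD/ν = 2.795·0.200/2.09×10^-6 = 2.67×10^5 → turbulent
ε/D = 0.14/200 = 7.00×10^-4
Swamee-Jain: f = 0.01953
h_f = f(L/D)V²/(2g) = 0.01953·(124/0.200)·2.795²/(2·9.81) = 4.819 m

h_f ≈ 4.82 m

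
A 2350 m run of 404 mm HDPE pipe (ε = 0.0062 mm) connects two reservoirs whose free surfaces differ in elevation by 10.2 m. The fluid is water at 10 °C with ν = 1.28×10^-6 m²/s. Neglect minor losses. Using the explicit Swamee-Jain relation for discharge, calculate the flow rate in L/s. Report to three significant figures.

Q ≈ 206 L/s

Swamee-Jain (Type II): Q = -0.965·√(gD⁵h_f/L)·ln[ε/(3.7D) + √(3.17ν²L/(gD³h_f))]
√(gD⁵h_f/L) = √(9.81·0.404⁵·10.2/2350) = 0.02141
ε/(3.7D) = 4.15×10^-6; √(3.17ν²L/(gD³h_f)) = 4.30×10^-5
Q = -0.965·0.02141·ln(4.716×10^-5) = 0.2058 m³/s
Check: V = 1.61 m/s, Re = 5.07×10^5, f = 0.01331, h_f = 10.2 m ≈ 10.2 m ✓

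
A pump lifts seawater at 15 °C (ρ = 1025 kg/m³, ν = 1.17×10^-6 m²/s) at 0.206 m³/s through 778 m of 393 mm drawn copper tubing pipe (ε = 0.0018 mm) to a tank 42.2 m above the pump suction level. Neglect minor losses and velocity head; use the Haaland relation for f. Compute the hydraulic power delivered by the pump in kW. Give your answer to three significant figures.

V = 4Q/(πD²) = 1.698 m/s; Re = 5.70×10^5; ε/D = 4.58×10^-6; f = 0.01282
h_f = f(L/D)V²/2g = 3.729 m
Total head H = z + h_f = 42.2 + 3.729 = 45.93 m
P_hyd = ρgQH = 1025·9.81·0.206·45.93 = 95.14 kW

P_hyd ≈ 95.1 kW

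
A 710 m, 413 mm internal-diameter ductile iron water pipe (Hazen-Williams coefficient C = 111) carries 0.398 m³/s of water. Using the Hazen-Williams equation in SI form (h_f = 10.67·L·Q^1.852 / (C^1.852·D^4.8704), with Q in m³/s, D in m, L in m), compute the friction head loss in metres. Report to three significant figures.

h_f = 10.67·710·0.398^1.852 / (111^1.852·0.413^4.8704) = 16.63 m

h_f ≈ 16.6 m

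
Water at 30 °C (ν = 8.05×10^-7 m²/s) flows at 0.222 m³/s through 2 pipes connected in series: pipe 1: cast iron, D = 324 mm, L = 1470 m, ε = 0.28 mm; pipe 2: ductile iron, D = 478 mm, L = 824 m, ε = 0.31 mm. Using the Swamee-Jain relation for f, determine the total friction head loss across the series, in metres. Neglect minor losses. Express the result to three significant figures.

H ≈ 34.9 m

Pipe 1: V = 2.693 m/s, Re = 1.08×10^6, ε/D = 8.64×10^-4, f = 0.01936, h_1 = f(L/D)V²/2g = 32.45 m
Pipe 2: V = 1.237 m/s, Re = 7.35×10^5, ε/D = 6.49×10^-4, f = 0.01839, h_2 = f(L/D)V²/2g = 2.472 m
Series → Q common, losses add: H = Σh = 34.93 m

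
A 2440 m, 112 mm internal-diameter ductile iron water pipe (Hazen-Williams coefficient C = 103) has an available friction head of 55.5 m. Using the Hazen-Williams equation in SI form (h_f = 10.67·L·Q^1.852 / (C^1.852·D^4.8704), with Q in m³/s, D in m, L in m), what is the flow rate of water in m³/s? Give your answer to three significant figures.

Rearranging: Q = [h_f·C^1.852·D^4.8704 / (10.67·L)]^(1/1.852)
Q = [55.5·103^1.852·0.112^4.8704 / (10.67·2440)]^0.540 = 0.01175 m³/s

Q ≈ 0.0118 m³/s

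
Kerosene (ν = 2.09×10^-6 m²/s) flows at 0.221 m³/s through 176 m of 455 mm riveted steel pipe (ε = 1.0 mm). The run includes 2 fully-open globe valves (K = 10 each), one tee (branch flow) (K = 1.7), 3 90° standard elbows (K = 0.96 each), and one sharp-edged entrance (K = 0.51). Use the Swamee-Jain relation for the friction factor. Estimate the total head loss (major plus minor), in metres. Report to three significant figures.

V = 4Q/(πD²) = 1.359 m/s; V²/2g = 0.09416 m
Re = 2.96×10^5, ε/D = 0.00220 → f = 0.02474 (Swamee-Jain)
Major: h_f = f(L/D)·V²/2g = 0.02474·386.8·0.09416 = 0.9010 m
Minor: ΣK = 25.1; h_m = ΣK·V²/2g = 2.362 m
Total H_L = 0.9010 + 2.362 = 3.263 m

H_L ≈ 3.26 m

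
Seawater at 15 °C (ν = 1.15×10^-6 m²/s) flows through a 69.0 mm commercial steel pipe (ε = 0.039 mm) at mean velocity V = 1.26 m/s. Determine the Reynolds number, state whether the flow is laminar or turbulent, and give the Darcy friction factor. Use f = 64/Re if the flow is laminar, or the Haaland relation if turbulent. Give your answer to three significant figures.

Re ≈ 7.56×10^4; turbulent; f ≈ 0.0211

Re = VD/ν = 1.260·0.0690/1.15×10^-6 = 7.56×10^4
Re > 4000 → turbulent; ε/D = 5.65×10^-4
Haaland: f = 0.02109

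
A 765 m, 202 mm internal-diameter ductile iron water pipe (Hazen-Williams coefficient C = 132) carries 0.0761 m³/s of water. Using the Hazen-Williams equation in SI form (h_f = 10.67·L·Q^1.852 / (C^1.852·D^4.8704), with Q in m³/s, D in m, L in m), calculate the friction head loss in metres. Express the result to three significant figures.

h_f ≈ 19.8 m

h_f = 10.67·765·0.0761^1.852 / (132^1.852·0.202^4.8704) = 19.77 m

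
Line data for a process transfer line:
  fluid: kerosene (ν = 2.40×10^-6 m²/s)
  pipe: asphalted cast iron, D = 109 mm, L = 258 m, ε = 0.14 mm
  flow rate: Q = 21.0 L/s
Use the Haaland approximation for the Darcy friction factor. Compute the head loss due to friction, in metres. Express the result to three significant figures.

h_f ≈ 14.0 m

V = 4Q/(πD²) = 4·0.0210/(π·0.109²) = 2.250 m/s
Re = VD/ν = 2.250·0.109/2.40×10^-6 = 1.02×10^5 → turbulent
ε/D = 0.14/109 = 0.00128
Haaland: f = 0.02287
h_f = f(L/D)V²/(2g) = 0.02287·(258/0.109)·2.250²/(2·9.81) = 13.97 m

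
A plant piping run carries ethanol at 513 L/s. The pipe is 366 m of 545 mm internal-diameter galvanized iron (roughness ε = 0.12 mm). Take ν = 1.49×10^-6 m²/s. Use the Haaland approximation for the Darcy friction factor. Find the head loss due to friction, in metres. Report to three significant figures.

V = 4Q/(πD²) = 4·0.513/(π·0.545²) = 2.199 m/s
Re = VD/ν = 2.199·0.545/1.49×10^-6 = 8.04×10^5 → turbulent
ε/D = 0.12/545 = 2.20×10^-4
Haaland: f = 0.01499
h_f = f(L/D)V²/(2g) = 0.01499·(366/0.545)·2.199²/(2·9.81) = 2.481 m

h_f ≈ 2.48 m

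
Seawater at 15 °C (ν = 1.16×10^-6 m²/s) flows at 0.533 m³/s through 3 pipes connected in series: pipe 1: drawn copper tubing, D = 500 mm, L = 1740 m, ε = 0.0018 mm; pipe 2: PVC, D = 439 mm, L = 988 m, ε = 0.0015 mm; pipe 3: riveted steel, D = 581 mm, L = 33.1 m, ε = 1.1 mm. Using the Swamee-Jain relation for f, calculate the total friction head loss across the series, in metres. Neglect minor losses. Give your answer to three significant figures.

H ≈ 31.1 m

Pipe 1: V = 2.715 m/s, Re = 1.17×10^6, ε/D = 3.60×10^-6, f = 0.01141, h_1 = f(L/D)V²/2g = 14.91 m
Pipe 2: V = 3.521 m/s, Re = 1.33×10^6, ε/D = 3.42×10^-6, f = 0.01117, h_2 = f(L/D)V²/2g = 15.89 m
Pipe 3: V = 2.010 m/s, Re = 1.01×10^6, ε/D = 0.00189, f = 0.02335, h_3 = f(L/D)V²/2g = 0.2740 m
Series → Q common, losses add: H = Σh = 31.07 m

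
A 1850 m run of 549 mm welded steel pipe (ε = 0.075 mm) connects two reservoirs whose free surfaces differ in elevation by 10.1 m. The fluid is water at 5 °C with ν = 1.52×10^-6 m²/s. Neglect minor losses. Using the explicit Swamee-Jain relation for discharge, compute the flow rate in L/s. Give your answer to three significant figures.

Swamee-Jain (Type II): Q = -0.965·√(gD⁵h_f/L)·ln[ε/(3.7D) + √(3.17ν²L/(gD³h_f))]
√(gD⁵h_f/L) = √(9.81·0.549⁵·10.1/1850) = 0.05168
ε/(3.7D) = 3.69×10^-5; √(3.17ν²L/(gD³h_f)) = 2.87×10^-5
Q = -0.965·0.05168·ln(6.567×10^-5) = 0.4803 m³/s
Check: V = 2.03 m/s, Re = 7.33×10^5, f = 0.01436, h_f = 10.2 m ≈ 10.1 m ✓

Q ≈ 480 L/s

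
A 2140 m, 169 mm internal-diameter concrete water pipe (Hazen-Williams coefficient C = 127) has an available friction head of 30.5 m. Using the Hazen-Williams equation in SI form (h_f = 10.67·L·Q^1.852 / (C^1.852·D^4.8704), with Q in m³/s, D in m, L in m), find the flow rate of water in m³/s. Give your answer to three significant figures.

Q ≈ 0.0332 m³/s

Rearranging: Q = [h_f·C^1.852·D^4.8704 / (10.67·L)]^(1/1.852)
Q = [30.5·127^1.852·0.169^4.8704 / (10.67·2140)]^0.540 = 0.03321 m³/s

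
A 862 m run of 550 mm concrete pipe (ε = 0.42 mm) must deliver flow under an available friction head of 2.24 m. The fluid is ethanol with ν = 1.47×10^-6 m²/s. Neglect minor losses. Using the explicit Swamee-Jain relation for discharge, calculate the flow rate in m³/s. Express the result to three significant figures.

Q ≈ 0.287 m³/s

Swamee-Jain (Type II): Q = -0.965·√(gD⁵h_f/L)·ln[ε/(3.7D) + √(3.17ν²L/(gD³h_f))]
√(gD⁵h_f/L) = √(9.81·0.550⁵·2.24/862) = 0.03582
ε/(3.7D) = 2.06×10^-4; √(3.17ν²L/(gD³h_f)) = 4.02×10^-5
Q = -0.965·0.03582·ln(2.466×10^-4) = 0.2872 m³/s
Check: V = 1.21 m/s, Re = 4.52×10^5, f = 0.01932, h_f = 2.26 m ≈ 2.24 m ✓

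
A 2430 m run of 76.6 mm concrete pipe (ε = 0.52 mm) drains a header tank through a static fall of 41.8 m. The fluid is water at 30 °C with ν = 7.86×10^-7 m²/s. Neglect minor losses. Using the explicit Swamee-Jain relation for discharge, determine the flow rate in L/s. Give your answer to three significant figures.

Q ≈ 4.00 L/s

Swamee-Jain (Type II): Q = -0.965·√(gD⁵h_f/L)·ln[ε/(3.7D) + √(3.17ν²L/(gD³h_f))]
√(gD⁵h_f/L) = √(9.81·0.0766⁵·41.8/2430) = 6.671×10^-4
ε/(3.7D) = 0.00183; √(3.17ν²L/(gD³h_f)) = 1.61×10^-4
Q = -0.965·6.671×10^-4·ln(0.001995) = 0.004002 m³/s
Check: V = 0.868 m/s, Re = 8.46×10^4, f = 0.03457, h_f = 42.2 m ≈ 41.8 m ✓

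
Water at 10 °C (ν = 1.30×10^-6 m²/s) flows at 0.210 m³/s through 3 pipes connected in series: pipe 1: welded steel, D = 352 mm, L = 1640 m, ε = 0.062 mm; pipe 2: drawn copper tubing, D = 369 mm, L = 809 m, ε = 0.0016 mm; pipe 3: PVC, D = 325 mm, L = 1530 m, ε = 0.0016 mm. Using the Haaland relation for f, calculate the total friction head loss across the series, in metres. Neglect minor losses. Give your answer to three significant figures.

Pipe 1: V = 2.158 m/s, Re = 5.84×10^5, ε/D = 1.76×10^-4, f = 0.01486, h_1 = f(L/D)V²/2g = 16.44 m
Pipe 2: V = 1.964 m/s, Re = 5.57×10^5, ε/D = 4.34×10^-6, f = 0.01286, h_2 = f(L/D)V²/2g = 5.543 m
Pipe 3: V = 2.531 m/s, Re = 6.33×10^5, ε/D = 4.92×10^-6, f = 0.01259, h_3 = f(L/D)V²/2g = 19.36 m
Series → Q common, losses add: H = Σh = 41.34 m

H ≈ 41.3 m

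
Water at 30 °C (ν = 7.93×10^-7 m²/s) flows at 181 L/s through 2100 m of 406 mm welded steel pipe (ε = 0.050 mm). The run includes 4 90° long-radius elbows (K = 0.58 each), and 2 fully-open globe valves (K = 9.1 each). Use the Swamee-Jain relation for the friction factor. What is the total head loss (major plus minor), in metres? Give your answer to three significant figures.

H_L ≈ 9.37 m

V = 4Q/(πD²) = 1.398 m/s; V²/2g = 0.09963 m
Re = 7.16×10^5, ε/D = 1.23×10^-4 → f = 0.01422 (Swamee-Jain)
Major: h_f = f(L/D)·V²/2g = 0.01422·5172·0.09963 = 7.328 m
Minor: ΣK = 20.5; h_m = ΣK·V²/2g = 2.044 m
Total H_L = 7.328 + 2.044 = 9.373 m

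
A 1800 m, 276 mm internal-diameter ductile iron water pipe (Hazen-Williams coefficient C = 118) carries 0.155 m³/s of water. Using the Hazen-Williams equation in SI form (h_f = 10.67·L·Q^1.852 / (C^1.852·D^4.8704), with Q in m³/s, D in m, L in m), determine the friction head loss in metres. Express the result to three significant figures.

h_f = 10.67·1800·0.155^1.852 / (118^1.852·0.276^4.8704) = 46.75 m

h_f ≈ 46.8 m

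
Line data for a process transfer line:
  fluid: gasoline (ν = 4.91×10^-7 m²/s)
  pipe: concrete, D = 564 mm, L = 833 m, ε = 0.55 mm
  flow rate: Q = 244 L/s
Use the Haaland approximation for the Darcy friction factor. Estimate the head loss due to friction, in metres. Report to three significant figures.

V = 4Q/(πD²) = 4·0.244/(π·0.564²) = 0.9767 m/s
Re = VD/ν = 0.9767·0.564/4.91×10^-7 = 1.12×10^6 → turbulent
ε/D = 0.55/564 = 9.75×10^-4
Haaland: f = 0.01980
h_f = f(L/D)V²/(2g) = 0.01980·(833/0.564)·0.9767²/(2·9.81) = 1.422 m

h_f ≈ 1.42 m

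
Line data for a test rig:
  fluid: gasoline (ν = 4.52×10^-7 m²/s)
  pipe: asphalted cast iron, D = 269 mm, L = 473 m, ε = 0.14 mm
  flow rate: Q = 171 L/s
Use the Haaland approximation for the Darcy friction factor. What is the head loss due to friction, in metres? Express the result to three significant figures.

V = 4Q/(πD²) = 4·0.171/(π·0.269²) = 3.009 m/s
Re = VD/ν = 3.009·0.269/4.52×10^-7 = 1.79×10^6 → turbulent
ε/D = 0.14/269 = 5.20×10^-4
Haaland: f = 0.01713
h_f = f(L/D)V²/(2g) = 0.01713·(473/0.269)·3.009²/(2·9.81) = 13.90 m

h_f ≈ 13.9 m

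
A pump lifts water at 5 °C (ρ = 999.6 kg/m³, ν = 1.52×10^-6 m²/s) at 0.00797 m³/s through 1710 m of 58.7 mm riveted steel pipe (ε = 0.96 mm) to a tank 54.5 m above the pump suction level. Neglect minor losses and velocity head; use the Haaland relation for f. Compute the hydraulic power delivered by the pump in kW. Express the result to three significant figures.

P_hyd ≈ 50.1 kW

V = 4Q/(πD²) = 2.945 m/s; Re = 1.14×10^5; ε/D = 0.0164; f = 0.04556
h_f = f(L/D)V²/2g = 586.7 m
Total head H = z + h_f = 54.5 + 586.7 = 641.2 m
P_hyd = ρgQH = 999.6·9.81·0.00797·641.2 = 50.11 kW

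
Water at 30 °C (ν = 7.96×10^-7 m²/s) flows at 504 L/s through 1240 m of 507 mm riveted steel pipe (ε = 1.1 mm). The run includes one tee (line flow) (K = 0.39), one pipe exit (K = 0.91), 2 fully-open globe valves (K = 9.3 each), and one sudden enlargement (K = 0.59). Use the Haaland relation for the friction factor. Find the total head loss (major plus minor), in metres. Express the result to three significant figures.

V = 4Q/(πD²) = 2.496 m/s; V²/2g = 0.3177 m
Re = 1.59×10^6, ε/D = 0.00217 → f = 0.02408 (Haaland)
Major: h_f = f(L/D)·V²/2g = 0.02408·2446·0.3177 = 18.71 m
Minor: ΣK = 20.5; h_m = ΣK·V²/2g = 6.509 m
Total H_L = 18.71 + 6.509 = 25.22 m

H_L ≈ 25.2 m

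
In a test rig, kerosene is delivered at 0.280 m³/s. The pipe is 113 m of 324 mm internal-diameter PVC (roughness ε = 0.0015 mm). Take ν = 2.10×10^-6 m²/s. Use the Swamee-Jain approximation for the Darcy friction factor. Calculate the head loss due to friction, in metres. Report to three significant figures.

h_f ≈ 2.68 m

V = 4Q/(πD²) = 4·0.280/(π·0.324²) = 3.396 m/s
Re = VD/ν = 3.396·0.324/2.10×10^-6 = 5.24×10^5 → turbulent
ε/D = 0.0015/324 = 4.63×10^-6
Swamee-Jain: f = 0.01306
h_f = f(L/D)V²/(2g) = 0.01306·(113/0.324)·3.396²/(2·9.81) = 2.677 m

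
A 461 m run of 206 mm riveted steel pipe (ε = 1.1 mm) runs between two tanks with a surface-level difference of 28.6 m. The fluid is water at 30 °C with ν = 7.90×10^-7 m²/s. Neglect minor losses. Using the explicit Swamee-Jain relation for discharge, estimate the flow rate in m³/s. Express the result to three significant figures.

Q ≈ 0.0946 m³/s

Swamee-Jain (Type II): Q = -0.965·√(gD⁵h_f/L)·ln[ε/(3.7D) + √(3.17ν²L/(gD³h_f))]
√(gD⁵h_f/L) = √(9.81·0.206⁵·28.6/461) = 0.01503
ε/(3.7D) = 0.00144; √(3.17ν²L/(gD³h_f)) = 1.93×10^-5
Q = -0.965·0.01503·ln(0.001462) = 0.09465 m³/s
Check: V = 2.84 m/s, Re = 7.41×10^5, f = 0.03118, h_f = 28.7 m ≈ 28.6 m ✓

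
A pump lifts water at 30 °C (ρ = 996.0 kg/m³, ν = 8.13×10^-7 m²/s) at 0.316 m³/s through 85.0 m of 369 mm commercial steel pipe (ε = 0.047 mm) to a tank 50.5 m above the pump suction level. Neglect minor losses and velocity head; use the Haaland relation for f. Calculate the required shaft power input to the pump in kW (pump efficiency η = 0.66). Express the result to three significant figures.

V = 4Q/(πD²) = 2.955 m/s; Re = 1.34×10^6; ε/D = 1.27×10^-4; f = 0.01346
h_f = f(L/D)V²/2g = 1.380 m
Total head H = z + h_f = 50.5 + 1.380 = 51.88 m
P_hyd = ρgQH = 996.0·9.81·0.316·51.88 = 160.2 kW
P_shaft = P_hyd/η = 160.2/0.66 = 242.7 kW

P_shaft ≈ 243 kW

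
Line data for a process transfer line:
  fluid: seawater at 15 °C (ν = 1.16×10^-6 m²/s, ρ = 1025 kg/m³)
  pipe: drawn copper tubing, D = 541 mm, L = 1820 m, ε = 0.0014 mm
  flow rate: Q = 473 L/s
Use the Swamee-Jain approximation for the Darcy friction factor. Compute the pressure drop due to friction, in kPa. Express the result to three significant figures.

V = 4Q/(πD²) = 4·0.473/(π·0.541²) = 2.058 m/s
Re = VD/ν = 2.058·0.541/1.16×10^-6 = 9.60×10^5 → turbulent
ε/D = 0.0014/541 = 2.59×10^-6
Swamee-Jain: f = 0.01175
h_f = f(L/D)V²/(2g) = 0.01175·(1820/0.541)·2.058²/(2·9.81) = 8.531 m
Δp = ρg·h_f = 1025·9.81·8.531 = 85.79 kPa

Δp ≈ 85.8 kPa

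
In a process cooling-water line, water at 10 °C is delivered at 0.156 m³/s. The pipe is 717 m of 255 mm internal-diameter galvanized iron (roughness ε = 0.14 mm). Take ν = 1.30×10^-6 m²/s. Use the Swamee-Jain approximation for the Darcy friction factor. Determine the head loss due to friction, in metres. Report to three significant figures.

V = 4Q/(πD²) = 4·0.156/(π·0.255²) = 3.055 m/s
Re = VD/ν = 3.055·0.255/1.30×10^-6 = 5.99×10^5 → turbulent
ε/D = 0.14/255 = 5.49×10^-4
Swamee-Jain: f = 0.01793
h_f = f(L/D)V²/(2g) = 0.01793·(717/0.255)·3.055²/(2·9.81) = 23.98 m

h_f ≈ 24.0 m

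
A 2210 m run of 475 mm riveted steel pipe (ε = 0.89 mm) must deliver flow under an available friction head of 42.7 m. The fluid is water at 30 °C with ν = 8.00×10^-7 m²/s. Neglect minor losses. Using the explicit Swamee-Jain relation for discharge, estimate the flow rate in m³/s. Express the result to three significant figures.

Q ≈ 0.494 m³/s

Swamee-Jain (Type II): Q = -0.965·√(gD⁵h_f/L)·ln[ε/(3.7D) + √(3.17ν²L/(gD³h_f))]
√(gD⁵h_f/L) = √(9.81·0.475⁵·42.7/2210) = 0.06770
ε/(3.7D) = 5.06×10^-4; √(3.17ν²L/(gD³h_f)) = 9.99×10^-6
Q = -0.965·0.06770·ln(5.164×10^-4) = 0.4945 m³/s
Check: V = 2.79 m/s, Re = 1.66×10^6, f = 0.02319, h_f = 42.8 m ≈ 42.7 m ✓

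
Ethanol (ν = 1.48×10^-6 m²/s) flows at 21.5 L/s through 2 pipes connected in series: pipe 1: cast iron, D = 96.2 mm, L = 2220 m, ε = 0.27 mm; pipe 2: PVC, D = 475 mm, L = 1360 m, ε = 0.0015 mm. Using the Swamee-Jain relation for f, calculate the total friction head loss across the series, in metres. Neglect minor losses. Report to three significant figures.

Pipe 1: V = 2.958 m/s, Re = 1.92×10^5, ε/D = 0.00281, f = 0.02660, h_1 = f(L/D)V²/2g = 273.7 m
Pipe 2: V = 0.1213 m/s, Re = 3.89×10^4, ε/D = 3.16×10^-6, f = 0.02199, h_2 = f(L/D)V²/2g = 0.04724 m
Series → Q common, losses add: H = Σh = 273.8 m

H ≈ 274 m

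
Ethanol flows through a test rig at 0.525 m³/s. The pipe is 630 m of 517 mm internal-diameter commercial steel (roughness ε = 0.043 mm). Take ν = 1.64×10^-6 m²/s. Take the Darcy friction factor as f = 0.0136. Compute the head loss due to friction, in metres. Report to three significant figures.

h_f ≈ 5.28 m

V = 4Q/(πD²) = 4·0.525/(π·0.517²) = 2.501 m/s
h_f = f(L/D)V²/(2g) = 0.01360·(630/0.517)·2.501²/(2·9.81) = 5.283 m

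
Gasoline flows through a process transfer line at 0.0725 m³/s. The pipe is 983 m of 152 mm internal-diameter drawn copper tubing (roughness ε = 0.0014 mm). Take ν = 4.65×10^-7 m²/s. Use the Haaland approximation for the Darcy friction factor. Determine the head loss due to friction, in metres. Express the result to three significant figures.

h_f ≈ 59.4 m

V = 4Q/(πD²) = 4·0.0725/(π·0.152²) = 3.995 m/s
Re = VD/ν = 3.995·0.152/4.65×10^-7 = 1.31×10^6 → turbulent
ε/D = 0.0014/152 = 9.21×10^-6
Haaland: f = 0.01128
h_f = f(L/D)V²/(2g) = 0.01128·(983/0.152)·3.995²/(2·9.81) = 59.37 m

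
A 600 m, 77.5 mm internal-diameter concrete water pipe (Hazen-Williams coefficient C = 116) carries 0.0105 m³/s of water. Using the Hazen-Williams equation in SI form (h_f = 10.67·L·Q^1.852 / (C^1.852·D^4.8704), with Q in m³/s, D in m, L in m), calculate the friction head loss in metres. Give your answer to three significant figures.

h_f = 10.67·600·0.0105^1.852 / (116^1.852·0.0775^4.8704) = 53.42 m

h_f ≈ 53.4 m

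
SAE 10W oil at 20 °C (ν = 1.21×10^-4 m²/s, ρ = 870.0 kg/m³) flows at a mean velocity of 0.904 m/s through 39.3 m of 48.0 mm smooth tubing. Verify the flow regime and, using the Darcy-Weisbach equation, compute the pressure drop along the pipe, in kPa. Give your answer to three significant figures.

Re = VD/ν = 0.904·0.04800/1.21×10^-4 = 359 → laminar (Re < 2300)
f = 64/Re = 0.1785
h_f = f(L/D)V²/(2g) = 0.1785·(39.3/0.04800)·0.904²/(2·9.81) = 6.086 m
Δp = ρg·h_f = 870.0·9.81·6.086 = 51.94 kPa

Δp ≈ 51.9 kPa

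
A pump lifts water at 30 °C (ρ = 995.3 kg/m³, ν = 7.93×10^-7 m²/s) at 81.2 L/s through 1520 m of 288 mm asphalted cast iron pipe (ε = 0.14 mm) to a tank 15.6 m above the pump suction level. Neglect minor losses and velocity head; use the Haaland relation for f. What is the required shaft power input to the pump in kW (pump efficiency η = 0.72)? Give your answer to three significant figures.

P_shaft ≈ 25.3 kW

V = 4Q/(πD²) = 1.246 m/s; Re = 4.53×10^5; ε/D = 4.86×10^-4; f = 0.01757
h_f = f(L/D)V²/2g = 7.344 m
Total head H = z + h_f = 15.6 + 7.344 = 22.94 m
P_hyd = ρgQH = 995.3·9.81·0.0812·22.94 = 18.19 kW
P_shaft = P_hyd/η = 18.19/0.72 = 25.26 kW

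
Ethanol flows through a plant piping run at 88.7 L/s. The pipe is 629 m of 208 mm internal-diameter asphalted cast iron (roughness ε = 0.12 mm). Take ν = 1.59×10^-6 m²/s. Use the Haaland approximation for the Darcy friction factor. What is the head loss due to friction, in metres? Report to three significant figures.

h_f ≈ 19.3 m

V = 4Q/(πD²) = 4·0.0887/(π·0.208²) = 2.610 m/s
Re = VD/ν = 2.610·0.208/1.59×10^-6 = 3.41×10^5 → turbulent
ε/D = 0.12/208 = 5.77×10^-4
Haaland: f = 0.01837
h_f = f(L/D)V²/(2g) = 0.01837·(629/0.208)·2.610²/(2·9.81) = 19.30 m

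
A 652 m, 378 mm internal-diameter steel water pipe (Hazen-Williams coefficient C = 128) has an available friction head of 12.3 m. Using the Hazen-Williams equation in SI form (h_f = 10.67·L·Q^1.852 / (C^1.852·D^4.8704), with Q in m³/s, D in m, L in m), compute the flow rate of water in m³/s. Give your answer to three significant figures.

Q ≈ 0.323 m³/s

Rearranging: Q = [h_f·C^1.852·D^4.8704 / (10.67·L)]^(1/1.852)
Q = [12.3·128^1.852·0.378^4.8704 / (10.67·652)]^0.540 = 0.3235 m³/s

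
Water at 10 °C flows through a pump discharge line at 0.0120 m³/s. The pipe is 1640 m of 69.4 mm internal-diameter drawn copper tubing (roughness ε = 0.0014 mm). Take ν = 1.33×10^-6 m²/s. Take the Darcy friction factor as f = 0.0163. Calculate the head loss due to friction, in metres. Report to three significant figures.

V = 4Q/(πD²) = 4·0.0120/(π·0.0694²) = 3.172 m/s
h_f = f(L/D)V²/(2g) = 0.01630·(1640/0.0694)·3.172²/(2·9.81) = 197.6 m

h_f ≈ 198 m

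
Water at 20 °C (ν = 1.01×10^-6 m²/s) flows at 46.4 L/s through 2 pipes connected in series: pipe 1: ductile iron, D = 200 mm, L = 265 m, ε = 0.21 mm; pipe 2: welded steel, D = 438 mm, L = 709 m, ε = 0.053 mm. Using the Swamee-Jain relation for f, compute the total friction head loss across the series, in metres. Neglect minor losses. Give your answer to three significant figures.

H ≈ 3.23 m

Pipe 1: V = 1.477 m/s, Re = 2.92×10^5, ε/D = 0.00105, f = 0.02098, h_1 = f(L/D)V²/2g = 3.090 m
Pipe 2: V = 0.3079 m/s, Re = 1.34×10^5, ε/D = 1.21×10^-4, f = 0.01766, h_2 = f(L/D)V²/2g = 0.1381 m
Series → Q common, losses add: H = Σh = 3.228 m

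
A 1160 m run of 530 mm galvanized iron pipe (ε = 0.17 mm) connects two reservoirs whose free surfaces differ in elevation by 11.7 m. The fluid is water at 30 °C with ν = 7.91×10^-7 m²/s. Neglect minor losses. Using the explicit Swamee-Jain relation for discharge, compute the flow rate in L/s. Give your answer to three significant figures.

Swamee-Jain (Type II): Q = -0.965·√(gD⁵h_f/L)·ln[ε/(3.7D) + √(3.17ν²L/(gD³h_f))]
√(gD⁵h_f/L) = √(9.81·0.530⁵·11.7/1160) = 0.06433
ε/(3.7D) = 8.67×10^-5; √(3.17ν²L/(gD³h_f)) = 1.16×10^-5
Q = -0.965·0.06433·ln(9.829×10^-5) = 0.5728 m³/s
Check: V = 2.60 m/s, Re = 1.74×10^6, f = 0.01564, h_f = 11.8 m ≈ 11.7 m ✓

Q ≈ 573 L/s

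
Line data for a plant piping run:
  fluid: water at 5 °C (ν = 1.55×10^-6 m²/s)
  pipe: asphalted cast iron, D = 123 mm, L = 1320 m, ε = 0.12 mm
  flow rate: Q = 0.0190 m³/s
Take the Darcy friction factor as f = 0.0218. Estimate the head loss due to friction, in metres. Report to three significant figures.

h_f ≈ 30.5 m

V = 4Q/(πD²) = 4·0.0190/(π·0.123²) = 1.599 m/s
h_f = f(L/D)V²/(2g) = 0.02180·(1320/0.123)·1.599²/(2·9.81) = 30.49 m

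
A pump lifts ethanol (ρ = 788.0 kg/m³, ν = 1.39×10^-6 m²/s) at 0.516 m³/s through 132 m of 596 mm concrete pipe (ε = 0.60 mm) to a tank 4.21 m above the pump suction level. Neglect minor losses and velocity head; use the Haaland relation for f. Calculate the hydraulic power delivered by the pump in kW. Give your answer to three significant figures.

V = 4Q/(πD²) = 1.850 m/s; Re = 7.93×10^5; ε/D = 0.00101; f = 0.02004
h_f = f(L/D)V²/2g = 0.7738 m
Total head H = z + h_f = 4.21 + 0.7738 = 4.984 m
P_hyd = ρgQH = 788.0·9.81·0.516·4.984 = 19.88 kW

P_hyd ≈ 19.9 kW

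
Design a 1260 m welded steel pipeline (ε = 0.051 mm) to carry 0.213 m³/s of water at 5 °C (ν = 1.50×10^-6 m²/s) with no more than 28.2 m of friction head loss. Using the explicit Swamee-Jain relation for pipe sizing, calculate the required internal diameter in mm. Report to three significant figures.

Swamee-Jain (Type III): D = 0.66·[ε^1.25·(LQ²/(gh_f))^4.75 + ν·Q^9.4·(L/(gh_f))^5.2]^0.04
LQ²/(gh_f) = 0.2066; L/(gh_f) = 4.555
Term 1 = ε^1.25·(…)^4.75 = 2.41×10^-9; Term 2 = ν·Q^9.4·(…)^5.2 = 1.94×10^-9
D = 0.66·(2.41×10^-9 + 1.94×10^-9)^0.04 = 0.3055 m = 306 mm
Check: V = 2.91 m/s, Re = 5.92×10^5, f = 0.01496, h_f = 26.5 m ≈ 28.2 m ✓

D ≈ 306 mm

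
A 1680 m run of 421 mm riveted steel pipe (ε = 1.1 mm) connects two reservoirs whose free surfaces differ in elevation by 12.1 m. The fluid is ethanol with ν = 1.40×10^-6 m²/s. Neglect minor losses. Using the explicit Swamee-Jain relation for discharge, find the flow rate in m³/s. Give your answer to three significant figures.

Q ≈ 0.213 m³/s

Swamee-Jain (Type II): Q = -0.965·√(gD⁵h_f/L)·ln[ε/(3.7D) + √(3.17ν²L/(gD³h_f))]
√(gD⁵h_f/L) = √(9.81·0.421⁵·12.1/1680) = 0.03057
ε/(3.7D) = 7.06×10^-4; √(3.17ν²L/(gD³h_f)) = 3.43×10^-5
Q = -0.965·0.03057·ln(7.405×10^-4) = 0.2126 m³/s
Check: V = 1.53 m/s, Re = 4.59×10^5, f = 0.02562, h_f = 12.2 m ≈ 12.1 m ✓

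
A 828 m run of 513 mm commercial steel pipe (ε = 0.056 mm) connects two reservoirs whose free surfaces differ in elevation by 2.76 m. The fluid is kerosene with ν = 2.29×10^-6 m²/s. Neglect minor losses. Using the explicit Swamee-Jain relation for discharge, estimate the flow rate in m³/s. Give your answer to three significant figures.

Q ≈ 0.306 m³/s

Swamee-Jain (Type II): Q = -0.965·√(gD⁵h_f/L)·ln[ε/(3.7D) + √(3.17ν²L/(gD³h_f))]
√(gD⁵h_f/L) = √(9.81·0.513⁵·2.76/828) = 0.03409
ε/(3.7D) = 2.95×10^-5; √(3.17ν²L/(gD³h_f)) = 6.14×10^-5
Q = -0.965·0.03409·ln(9.087×10^-5) = 0.3061 m³/s
Check: V = 1.48 m/s, Re = 3.32×10^5, f = 0.01532, h_f = 2.76 m ≈ 2.76 m ✓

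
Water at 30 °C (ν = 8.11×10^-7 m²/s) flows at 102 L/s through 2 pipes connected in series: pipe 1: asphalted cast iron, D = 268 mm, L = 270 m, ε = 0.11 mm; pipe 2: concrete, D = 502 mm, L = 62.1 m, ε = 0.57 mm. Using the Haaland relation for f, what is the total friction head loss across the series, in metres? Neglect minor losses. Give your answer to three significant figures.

H ≈ 2.86 m

Pipe 1: V = 1.808 m/s, Re = 5.98×10^5, ε/D = 4.10×10^-4, f = 0.01684, h_1 = f(L/D)V²/2g = 2.827 m
Pipe 2: V = 0.5154 m/s, Re = 3.19×10^5, ε/D = 0.00114, f = 0.02103, h_2 = f(L/D)V²/2g = 0.03522 m
Series → Q common, losses add: H = Σh = 2.862 m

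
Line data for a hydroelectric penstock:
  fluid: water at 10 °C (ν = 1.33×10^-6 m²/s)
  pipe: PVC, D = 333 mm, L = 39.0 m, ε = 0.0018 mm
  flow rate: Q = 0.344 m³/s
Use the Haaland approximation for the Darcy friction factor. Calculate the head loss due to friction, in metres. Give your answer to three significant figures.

h_f ≈ 1.09 m

V = 4Q/(πD²) = 4·0.344/(π·0.333²) = 3.950 m/s
Re = VD/ν = 3.950·0.333/1.33×10^-6 = 9.89×10^5 → turbulent
ε/D = 0.0018/333 = 5.41×10^-6
Haaland: f = 0.01170
h_f = f(L/D)V²/(2g) = 0.01170·(39.0/0.333)·3.950²/(2·9.81) = 1.090 m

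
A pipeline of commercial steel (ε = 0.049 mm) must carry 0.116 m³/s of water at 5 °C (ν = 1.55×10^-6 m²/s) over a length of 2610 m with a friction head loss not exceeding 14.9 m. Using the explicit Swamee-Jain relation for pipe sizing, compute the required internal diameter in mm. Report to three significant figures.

D ≈ 319 mm

Swamee-Jain (Type III): D = 0.66·[ε^1.25·(LQ²/(gh_f))^4.75 + ν·Q^9.4·(L/(gh_f))^5.2]^0.04
LQ²/(gh_f) = 0.2403; L/(gh_f) = 17.86
Term 1 = ε^1.25·(…)^4.75 = 4.69×10^-9; Term 2 = ν·Q^9.4·(…)^5.2 = 8.04×10^-9
D = 0.66·(4.69×10^-9 + 8.04×10^-9)^0.04 = 0.3190 m = 319 mm
Check: V = 1.45 m/s, Re = 2.99×10^5, f = 0.01593, h_f = 14.0 m ≈ 14.9 m ✓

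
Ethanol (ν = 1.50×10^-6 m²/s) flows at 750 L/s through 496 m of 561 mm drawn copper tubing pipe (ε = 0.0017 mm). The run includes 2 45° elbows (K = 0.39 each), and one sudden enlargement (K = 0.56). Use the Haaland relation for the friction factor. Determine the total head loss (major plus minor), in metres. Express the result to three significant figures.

H_L ≈ 5.36 m

V = 4Q/(πD²) = 3.034 m/s; V²/2g = 0.4692 m
Re = 1.13×10^6, ε/D = 3.03×10^-6 → f = 0.01140 (Haaland)
Major: h_f = f(L/D)·V²/2g = 0.01140·884.1·0.4692 = 4.729 m
Minor: ΣK = 1.34; h_m = ΣK·V²/2g = 0.6288 m
Total H_L = 4.729 + 0.6288 = 5.357 m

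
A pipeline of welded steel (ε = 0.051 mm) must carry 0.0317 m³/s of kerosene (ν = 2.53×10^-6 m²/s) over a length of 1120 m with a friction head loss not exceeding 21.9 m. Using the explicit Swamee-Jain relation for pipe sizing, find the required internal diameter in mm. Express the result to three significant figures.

D ≈ 155 mm

Swamee-Jain (Type III): D = 0.66·[ε^1.25·(LQ²/(gh_f))^4.75 + ν·Q^9.4·(L/(gh_f))^5.2]^0.04
LQ²/(gh_f) = 0.005239; L/(gh_f) = 5.213
Term 1 = ε^1.25·(…)^4.75 = 6.32×10^-17; Term 2 = ν·Q^9.4·(…)^5.2 = 1.10×10^-16
D = 0.66·(6.32×10^-17 + 1.10×10^-16)^0.04 = 0.1546 m = 155 mm
Check: V = 1.69 m/s, Re = 1.03×10^5, f = 0.01955, h_f = 20.6 m ≈ 21.9 m ✓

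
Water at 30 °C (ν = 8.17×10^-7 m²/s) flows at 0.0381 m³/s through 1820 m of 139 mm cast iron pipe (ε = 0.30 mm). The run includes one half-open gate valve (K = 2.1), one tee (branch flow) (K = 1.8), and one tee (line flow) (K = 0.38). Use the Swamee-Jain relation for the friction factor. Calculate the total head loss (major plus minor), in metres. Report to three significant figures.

H_L ≈ 104 m

V = 4Q/(πD²) = 2.511 m/s; V²/2g = 0.3213 m
Re = 4.27×10^5, ε/D = 0.00216 → f = 0.02443 (Swamee-Jain)
Major: h_f = f(L/D)·V²/2g = 0.02443·13094·0.3213 = 102.8 m
Minor: ΣK = 4.28; h_m = ΣK·V²/2g = 1.375 m
Total H_L = 102.8 + 1.375 = 104.2 m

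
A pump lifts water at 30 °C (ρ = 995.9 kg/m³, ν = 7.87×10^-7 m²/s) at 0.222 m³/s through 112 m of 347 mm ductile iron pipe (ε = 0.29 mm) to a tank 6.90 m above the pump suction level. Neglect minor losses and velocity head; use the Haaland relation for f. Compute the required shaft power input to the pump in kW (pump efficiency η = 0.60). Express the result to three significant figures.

V = 4Q/(πD²) = 2.347 m/s; Re = 1.04×10^6; ε/D = 8.36×10^-4; f = 0.01914
h_f = f(L/D)V²/2g = 1.735 m
Total head H = z + h_f = 6.90 + 1.735 = 8.635 m
P_hyd = ρgQH = 995.9·9.81·0.222·8.635 = 18.73 kW
P_shaft = P_hyd/η = 18.73/0.60 = 31.21 kW

P_shaft ≈ 31.2 kW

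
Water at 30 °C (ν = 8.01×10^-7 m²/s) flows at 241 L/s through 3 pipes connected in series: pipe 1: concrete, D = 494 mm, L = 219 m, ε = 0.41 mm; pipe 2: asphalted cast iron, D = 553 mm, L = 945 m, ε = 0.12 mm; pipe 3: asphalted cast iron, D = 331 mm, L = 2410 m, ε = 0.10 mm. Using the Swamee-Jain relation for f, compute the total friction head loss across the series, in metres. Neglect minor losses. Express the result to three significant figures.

H ≈ 47.7 m

Pipe 1: V = 1.257 m/s, Re = 7.75×10^5, ε/D = 8.30×10^-4, f = 0.01932, h_1 = f(L/D)V²/2g = 0.6904 m
Pipe 2: V = 1.003 m/s, Re = 6.93×10^5, ε/D = 2.17×10^-4, f = 0.01529, h_2 = f(L/D)V²/2g = 1.341 m
Pipe 3: V = 2.801 m/s, Re = 1.16×10^6, ε/D = 3.02×10^-4, f = 0.01568, h_3 = f(L/D)V²/2g = 45.65 m
Series → Q common, losses add: H = Σh = 47.68 m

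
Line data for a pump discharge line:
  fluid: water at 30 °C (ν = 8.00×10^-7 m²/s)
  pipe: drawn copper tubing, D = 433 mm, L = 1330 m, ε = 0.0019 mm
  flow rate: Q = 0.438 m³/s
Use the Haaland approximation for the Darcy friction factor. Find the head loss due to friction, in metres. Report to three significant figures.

h_f ≈ 15.0 m

V = 4Q/(πD²) = 4·0.438/(π·0.433²) = 2.974 m/s
Re = VD/ν = 2.974·0.433/8.00×10^-7 = 1.61×10^6 → turbulent
ε/D = 0.0019/433 = 4.39×10^-6
Haaland: f = 0.01082
h_f = f(L/D)V²/(2g) = 0.01082·(1330/0.433)·2.974²/(2·9.81) = 14.98 m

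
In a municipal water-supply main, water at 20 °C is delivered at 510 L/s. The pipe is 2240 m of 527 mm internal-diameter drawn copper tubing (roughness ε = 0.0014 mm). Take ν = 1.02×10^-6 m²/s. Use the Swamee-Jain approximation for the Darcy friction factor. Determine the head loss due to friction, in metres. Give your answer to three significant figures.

h_f ≈ 13.4 m

V = 4Q/(πD²) = 4·0.510/(π·0.527²) = 2.338 m/s
Re = VD/ν = 2.338·0.527/1.02×10^-6 = 1.21×10^6 → turbulent
ε/D = 0.0014/527 = 2.66×10^-6
Swamee-Jain: f = 0.01132
h_f = f(L/D)V²/(2g) = 0.01132·(2240/0.527)·2.338²/(2·9.81) = 13.41 m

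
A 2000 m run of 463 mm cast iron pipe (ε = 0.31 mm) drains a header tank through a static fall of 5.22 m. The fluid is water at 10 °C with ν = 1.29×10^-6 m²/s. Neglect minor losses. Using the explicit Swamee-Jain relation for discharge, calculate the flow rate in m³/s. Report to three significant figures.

Q ≈ 0.189 m³/s

Swamee-Jain (Type II): Q = -0.965·√(gD⁵h_f/L)·ln[ε/(3.7D) + √(3.17ν²L/(gD³h_f))]
√(gD⁵h_f/L) = √(9.81·0.463⁵·5.22/2000) = 0.02334
ε/(3.7D) = 1.81×10^-4; √(3.17ν²L/(gD³h_f)) = 4.56×10^-5
Q = -0.965·0.02334·ln(2.265×10^-4) = 0.1890 m³/s
Check: V = 1.12 m/s, Re = 4.03×10^5, f = 0.01894, h_f = 5.26 m ≈ 5.22 m ✓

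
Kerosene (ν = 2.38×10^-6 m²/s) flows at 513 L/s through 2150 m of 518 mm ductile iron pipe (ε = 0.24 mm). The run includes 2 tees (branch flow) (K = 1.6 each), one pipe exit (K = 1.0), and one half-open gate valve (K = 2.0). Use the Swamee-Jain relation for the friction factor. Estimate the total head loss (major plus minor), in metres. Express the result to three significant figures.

H_L ≈ 23.8 m

V = 4Q/(πD²) = 2.434 m/s; V²/2g = 0.3020 m
Re = 5.30×10^5, ε/D = 4.63×10^-4 → f = 0.01749 (Swamee-Jain)
Major: h_f = f(L/D)·V²/2g = 0.01749·4151·0.3020 = 21.93 m
Minor: ΣK = 6.20; h_m = ΣK·V²/2g = 1.873 m
Total H_L = 21.93 + 1.873 = 23.80 m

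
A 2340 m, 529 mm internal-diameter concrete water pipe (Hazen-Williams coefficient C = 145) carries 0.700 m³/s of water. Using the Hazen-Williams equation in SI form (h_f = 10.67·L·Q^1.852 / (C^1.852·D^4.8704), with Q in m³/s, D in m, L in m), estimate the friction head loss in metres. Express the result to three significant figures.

h_f = 10.67·2340·0.700^1.852 / (145^1.852·0.529^4.8704) = 28.48 m

h_f ≈ 28.5 m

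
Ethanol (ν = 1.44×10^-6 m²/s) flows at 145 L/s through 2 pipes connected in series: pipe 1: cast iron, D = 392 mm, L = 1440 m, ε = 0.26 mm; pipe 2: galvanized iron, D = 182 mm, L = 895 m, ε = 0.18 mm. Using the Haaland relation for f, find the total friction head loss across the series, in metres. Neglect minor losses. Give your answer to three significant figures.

H ≈ 161 m

Pipe 1: V = 1.201 m/s, Re = 3.27×10^5, ε/D = 6.63×10^-4, f = 0.01888, h_1 = f(L/D)V²/2g = 5.102 m
Pipe 2: V = 5.574 m/s, Re = 7.04×10^5, ε/D = 9.89×10^-4, f = 0.02000, h_2 = f(L/D)V²/2g = 155.7 m
Series → Q common, losses add: H = Σh = 160.8 m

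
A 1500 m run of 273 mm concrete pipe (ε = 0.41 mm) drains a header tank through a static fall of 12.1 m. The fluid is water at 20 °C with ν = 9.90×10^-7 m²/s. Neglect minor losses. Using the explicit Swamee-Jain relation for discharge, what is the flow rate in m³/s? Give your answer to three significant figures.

Swamee-Jain (Type II): Q = -0.965·√(gD⁵h_f/L)·ln[ε/(3.7D) + √(3.17ν²L/(gD³h_f))]
√(gD⁵h_f/L) = √(9.81·0.273⁵·12.1/1500) = 0.01095
ε/(3.7D) = 4.06×10^-4; √(3.17ν²L/(gD³h_f)) = 4.39×10^-5
Q = -0.965·0.01095·ln(4.498×10^-4) = 0.08147 m³/s
Check: V = 1.39 m/s, Re = 3.84×10^5, f = 0.02245, h_f = 12.2 m ≈ 12.1 m ✓

Q ≈ 0.0815 m³/s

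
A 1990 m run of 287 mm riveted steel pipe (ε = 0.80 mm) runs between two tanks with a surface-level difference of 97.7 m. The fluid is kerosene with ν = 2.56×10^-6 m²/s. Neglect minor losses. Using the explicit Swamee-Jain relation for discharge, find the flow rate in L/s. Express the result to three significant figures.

Q ≈ 211 L/s

Swamee-Jain (Type II): Q = -0.965·√(gD⁵h_f/L)·ln[ε/(3.7D) + √(3.17ν²L/(gD³h_f))]
√(gD⁵h_f/L) = √(9.81·0.287⁵·97.7/1990) = 0.03062
ε/(3.7D) = 7.53×10^-4; √(3.17ν²L/(gD³h_f)) = 4.27×10^-5
Q = -0.965·0.03062·ln(7.961×10^-4) = 0.2109 m³/s
Check: V = 3.26 m/s, Re = 3.65×10^5, f = 0.02616, h_f = 98.2 m ≈ 97.7 m ✓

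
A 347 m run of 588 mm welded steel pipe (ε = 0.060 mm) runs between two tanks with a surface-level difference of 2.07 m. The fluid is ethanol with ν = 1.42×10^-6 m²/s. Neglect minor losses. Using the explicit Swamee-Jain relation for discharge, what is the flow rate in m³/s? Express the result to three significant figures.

Q ≈ 0.612 m³/s

Swamee-Jain (Type II): Q = -0.965·√(gD⁵h_f/L)·ln[ε/(3.7D) + √(3.17ν²L/(gD³h_f))]
√(gD⁵h_f/L) = √(9.81·0.588⁵·2.07/347) = 0.06414
ε/(3.7D) = 2.76×10^-5; √(3.17ν²L/(gD³h_f)) = 2.32×10^-5
Q = -0.965·0.06414·ln(5.076×10^-5) = 0.6120 m³/s
Check: V = 2.25 m/s, Re = 9.33×10^5, f = 0.01362, h_f = 2.08 m ≈ 2.07 m ✓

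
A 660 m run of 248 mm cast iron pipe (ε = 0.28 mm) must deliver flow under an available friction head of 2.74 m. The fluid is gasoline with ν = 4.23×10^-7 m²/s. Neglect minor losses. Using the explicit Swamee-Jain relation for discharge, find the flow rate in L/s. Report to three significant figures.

Q ≈ 47.7 L/s

Swamee-Jain (Type II): Q = -0.965·√(gD⁵h_f/L)·ln[ε/(3.7D) + √(3.17ν²L/(gD³h_f))]
√(gD⁵h_f/L) = √(9.81·0.248⁵·2.74/660) = 0.006181
ε/(3.7D) = 3.05×10^-4; √(3.17ν²L/(gD³h_f)) = 3.02×10^-5
Q = -0.965·0.006181·ln(3.354×10^-4) = 0.04772 m³/s
Check: V = 0.988 m/s, Re = 5.79×10^5, f = 0.02082, h_f = 2.76 m ≈ 2.74 m ✓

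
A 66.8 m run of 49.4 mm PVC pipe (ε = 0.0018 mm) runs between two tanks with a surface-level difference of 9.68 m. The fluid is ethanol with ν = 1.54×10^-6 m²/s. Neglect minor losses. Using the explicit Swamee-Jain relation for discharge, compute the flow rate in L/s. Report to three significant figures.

Q ≈ 5.26 L/s

Swamee-Jain (Type II): Q = -0.965·√(gD⁵h_f/L)·ln[ε/(3.7D) + √(3.17ν²L/(gD³h_f))]
√(gD⁵h_f/L) = √(9.81·0.0494⁵·9.68/66.8) = 6.467×10^-4
ε/(3.7D) = 9.85×10^-6; √(3.17ν²L/(gD³h_f)) = 2.09×10^-4
Q = -0.965·6.467×10^-4·ln(2.193×10^-4) = 0.005258 m³/s
Check: V = 2.74 m/s, Re = 8.80×10^4, f = 0.01856, h_f = 9.62 m ≈ 9.68 m ✓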